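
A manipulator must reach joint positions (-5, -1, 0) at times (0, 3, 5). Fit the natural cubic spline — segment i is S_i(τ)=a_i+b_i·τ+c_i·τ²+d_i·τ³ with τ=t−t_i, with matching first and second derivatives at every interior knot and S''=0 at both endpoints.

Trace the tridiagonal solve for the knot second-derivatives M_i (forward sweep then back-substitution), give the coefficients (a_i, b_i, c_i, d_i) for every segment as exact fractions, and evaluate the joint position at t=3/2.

  seg 0: a=-5 b=19/12 c=0 d=-1/36
  seg 1: a=-1 b=5/6 c=-1/4 d=1/24
S(3/2) = -87/32

Δ: Δ0=4/3, Δ1=1/2
row 1: diag=10, rhs=-5; c'=1/5, d'=-1/2
back: M1=-1/2
M: M0=0, M1=-1/2, M2=0
seg 0: a=-5, c=M0/2=0, d=(M1−M0)/(6·3)=-1/36, b=Δ0−h0·(2M0+M1)/6=19/12
seg 1: a=-1, c=M1/2=-1/4, d=(M2−M1)/(6·2)=1/24, b=Δ1−h1·(2M1+M2)/6=5/6
t_q=3/2 → seg 0, τ=3/2; S=-5+19/12·τ+0·τ²+-1/36·τ³=-87/32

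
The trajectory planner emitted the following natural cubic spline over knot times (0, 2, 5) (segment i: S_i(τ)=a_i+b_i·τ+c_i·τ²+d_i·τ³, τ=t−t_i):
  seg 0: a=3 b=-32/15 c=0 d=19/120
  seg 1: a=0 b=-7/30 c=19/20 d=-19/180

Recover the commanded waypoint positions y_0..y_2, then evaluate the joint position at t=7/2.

y_0=3 y_1=0 y_2=5
S(7/2) = 229/160

y_0 = S_0(0) = a_0 = 3
y_1 = S_1(0) = a_1 = 0
y_2 = S_1(3) = 5
t_q=7/2 is in segment 1 (τ=3/2); S_1(τ)=229/160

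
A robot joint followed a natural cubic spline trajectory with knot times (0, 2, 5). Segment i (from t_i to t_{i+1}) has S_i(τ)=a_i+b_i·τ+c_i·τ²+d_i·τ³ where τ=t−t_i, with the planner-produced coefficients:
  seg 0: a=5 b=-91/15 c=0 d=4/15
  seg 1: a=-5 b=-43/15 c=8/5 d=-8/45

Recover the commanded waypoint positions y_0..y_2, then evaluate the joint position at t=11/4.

y_0=5 y_1=-5 y_2=-4
S(11/4) = -253/40

y_0 = S_0(0) = a_0 = 5
y_1 = S_1(0) = a_1 = -5
y_2 = S_1(3) = -4
t_q=11/4 is in segment 1 (τ=3/4); S_1(τ)=-253/40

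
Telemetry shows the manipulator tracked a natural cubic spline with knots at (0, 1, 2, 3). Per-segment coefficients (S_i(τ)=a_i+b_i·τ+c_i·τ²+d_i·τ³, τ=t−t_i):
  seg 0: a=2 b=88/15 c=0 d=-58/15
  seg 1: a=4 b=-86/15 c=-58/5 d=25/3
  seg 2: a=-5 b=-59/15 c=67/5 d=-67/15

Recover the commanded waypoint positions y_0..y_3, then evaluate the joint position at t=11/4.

y_0 = S_0(0) = a_0 = 2
y_1 = S_1(0) = a_1 = 4
y_2 = S_2(0) = a_2 = -5
y_3 = S_2(1) = 0
t_q=11/4 is in segment 2 (τ=3/4); S_2(τ)=-147/64

y_0=2 y_1=4 y_2=-5 y_3=0
S(11/4) = -147/64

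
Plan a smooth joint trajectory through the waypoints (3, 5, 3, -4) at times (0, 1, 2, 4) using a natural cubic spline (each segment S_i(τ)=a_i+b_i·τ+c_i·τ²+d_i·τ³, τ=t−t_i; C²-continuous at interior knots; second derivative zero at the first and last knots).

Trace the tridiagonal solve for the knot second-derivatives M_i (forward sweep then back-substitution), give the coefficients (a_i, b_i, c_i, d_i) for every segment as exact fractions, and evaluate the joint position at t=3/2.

Δ: Δ0=2, Δ1=-2, Δ2=-7/2
row 1: diag=4, rhs=-24; c'=1/4, d'=-6
row 2: denom=6−1·1/4=23/4; d'=(-9−1·-6)/(23/4)=-12/23
back: M2=-12/23
back: M1=-6−1/4·-12/23=-135/23
M: M0=0, M1=-135/23, M2=-12/23, M3=0
seg 0: a=3, c=M0/2=0, d=(M1−M0)/(6·1)=-45/46, b=Δ0−h0·(2M0+M1)/6=137/46
seg 1: a=5, c=M1/2=-135/46, d=(M2−M1)/(6·1)=41/46, b=Δ1−h1·(2M1+M2)/6=1/23
seg 2: a=3, c=M2/2=-6/23, d=(M3−M2)/(6·2)=1/23, b=Δ2−h2·(2M2+M3)/6=-145/46
t_q=3/2 → seg 1, τ=1/2; S=5+1/23·τ+-135/46·τ²+41/46·τ³=1619/368

  seg 0: a=3 b=137/46 c=0 d=-45/46
  seg 1: a=5 b=1/23 c=-135/46 d=41/46
  seg 2: a=3 b=-145/46 c=-6/23 d=1/23
S(3/2) = 1619/368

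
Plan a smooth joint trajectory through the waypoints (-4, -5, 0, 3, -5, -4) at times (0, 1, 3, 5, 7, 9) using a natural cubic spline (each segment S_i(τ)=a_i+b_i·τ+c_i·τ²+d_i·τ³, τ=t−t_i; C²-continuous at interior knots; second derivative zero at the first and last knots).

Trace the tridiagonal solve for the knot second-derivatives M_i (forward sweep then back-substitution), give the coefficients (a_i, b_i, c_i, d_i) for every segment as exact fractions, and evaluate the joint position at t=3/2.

Δ: Δ0=-1, Δ1=5/2, Δ2=3/2, Δ3=-4, Δ4=1/2
row 1: diag=6, rhs=21; c'=1/3, d'=7/2
row 2: denom=8−2·1/3=22/3; d'=(-6−2·7/2)/(22/3)=-39/22
row 3: denom=8−2·3/11=82/11; d'=(-33−2·-39/22)/(82/11)=-162/41
row 4: denom=8−2·11/41=306/41; d'=(27−2·-162/41)/(306/41)=159/34
back: M4=159/34
back: M3=-162/41−11/41·159/34=-177/34
back: M2=-39/22−3/11·-177/34=-6/17
back: M1=7/2−1/3·-6/17=123/34
M: M0=0, M1=123/34, M2=-6/17, M3=-177/34, M4=159/34, M5=0
seg 0: a=-4, c=M0/2=0, d=(M1−M0)/(6·1)=41/68, b=Δ0−h0·(2M0+M1)/6=-109/68
seg 1: a=-5, c=M1/2=123/68, d=(M2−M1)/(6·2)=-45/136, b=Δ1−h1·(2M1+M2)/6=7/34
seg 2: a=0, c=M2/2=-3/17, d=(M3−M2)/(6·2)=-55/136, b=Δ2−h2·(2M2+M3)/6=59/17
seg 3: a=3, c=M3/2=-177/68, d=(M4−M3)/(6·2)=14/17, b=Δ3−h3·(2M3+M4)/6=-71/34
seg 4: a=-5, c=M4/2=159/68, d=(M5−M4)/(6·2)=-53/136, b=Δ4−h4·(2M4+M5)/6=-89/34
t_q=3/2 → seg 1, τ=1/2; S=-5+7/34·τ+123/68·τ²+-45/136·τ³=-4881/1088

  seg 0: a=-4 b=-109/68 c=0 d=41/68
  seg 1: a=-5 b=7/34 c=123/68 d=-45/136
  seg 2: a=0 b=59/17 c=-3/17 d=-55/136
  seg 3: a=3 b=-71/34 c=-177/68 d=14/17
  seg 4: a=-5 b=-89/34 c=159/68 d=-53/136
S(3/2) = -4881/1088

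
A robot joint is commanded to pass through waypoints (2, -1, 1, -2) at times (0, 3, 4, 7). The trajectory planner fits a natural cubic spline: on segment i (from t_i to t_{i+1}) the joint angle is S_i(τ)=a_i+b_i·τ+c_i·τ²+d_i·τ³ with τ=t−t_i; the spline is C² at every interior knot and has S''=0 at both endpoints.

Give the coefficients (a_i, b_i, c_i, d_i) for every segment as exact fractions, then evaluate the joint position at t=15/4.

Δ: Δ0=-1, Δ1=2, Δ2=-1
row 1: diag=8, rhs=18; c'=1/8, d'=9/4
row 2: denom=8−1·1/8=63/8; d'=(-18−1·9/4)/(63/8)=-18/7
back: M2=-18/7
back: M1=9/4−1/8·-18/7=18/7
M: M0=0, M1=18/7, M2=-18/7, M3=0
seg 0: a=2, c=M0/2=0, d=(M1−M0)/(6·3)=1/7, b=Δ0−h0·(2M0+M1)/6=-16/7
seg 1: a=-1, c=M1/2=9/7, d=(M2−M1)/(6·1)=-6/7, b=Δ1−h1·(2M1+M2)/6=11/7
seg 2: a=1, c=M2/2=-9/7, d=(M3−M2)/(6·3)=1/7, b=Δ2−h2·(2M2+M3)/6=11/7
t_q=15/4 → seg 1, τ=3/4; S=-1+11/7·τ+9/7·τ²+-6/7·τ³=121/224

  seg 0: a=2 b=-16/7 c=0 d=1/7
  seg 1: a=-1 b=11/7 c=9/7 d=-6/7
  seg 2: a=1 b=11/7 c=-9/7 d=1/7
S(15/4) = 121/224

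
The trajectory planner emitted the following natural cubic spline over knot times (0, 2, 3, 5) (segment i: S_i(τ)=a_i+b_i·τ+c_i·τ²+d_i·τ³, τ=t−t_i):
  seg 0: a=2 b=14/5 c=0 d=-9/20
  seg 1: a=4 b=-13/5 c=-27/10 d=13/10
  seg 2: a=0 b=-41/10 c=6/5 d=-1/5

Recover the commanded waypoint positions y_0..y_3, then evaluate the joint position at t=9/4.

y_0 = S_0(0) = a_0 = 2
y_1 = S_1(0) = a_1 = 4
y_2 = S_2(0) = a_2 = 0
y_3 = S_2(2) = -5
t_q=9/4 is in segment 1 (τ=1/4); S_1(τ)=2049/640

y_0=2 y_1=4 y_2=0 y_3=-5
S(9/4) = 2049/640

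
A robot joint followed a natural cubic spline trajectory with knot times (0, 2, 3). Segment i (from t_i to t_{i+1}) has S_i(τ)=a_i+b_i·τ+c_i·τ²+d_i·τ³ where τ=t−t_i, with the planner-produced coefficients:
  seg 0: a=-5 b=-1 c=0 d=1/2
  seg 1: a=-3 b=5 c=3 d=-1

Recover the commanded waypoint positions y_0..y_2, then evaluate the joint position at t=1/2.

y_0 = S_0(0) = a_0 = -5
y_1 = S_1(0) = a_1 = -3
y_2 = S_1(1) = 4
t_q=1/2 is in segment 0 (τ=1/2); S_0(τ)=-87/16

y_0=-5 y_1=-3 y_2=4
S(1/2) = -87/16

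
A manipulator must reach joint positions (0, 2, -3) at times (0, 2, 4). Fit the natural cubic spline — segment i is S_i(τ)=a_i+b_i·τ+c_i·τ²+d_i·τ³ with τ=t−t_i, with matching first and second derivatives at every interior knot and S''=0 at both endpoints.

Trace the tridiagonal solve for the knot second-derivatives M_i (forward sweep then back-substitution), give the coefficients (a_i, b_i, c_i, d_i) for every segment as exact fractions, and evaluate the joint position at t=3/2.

Δ: Δ0=1, Δ1=-5/2
row 1: diag=8, rhs=-21; c'=1/4, d'=-21/8
back: M1=-21/8
M: M0=0, M1=-21/8, M2=0
seg 0: a=0, c=M0/2=0, d=(M1−M0)/(6·2)=-7/32, b=Δ0−h0·(2M0+M1)/6=15/8
seg 1: a=2, c=M1/2=-21/16, d=(M2−M1)/(6·2)=7/32, b=Δ1−h1·(2M1+M2)/6=-3/4
t_q=3/2 → seg 0, τ=3/2; S=0+15/8·τ+0·τ²+-7/32·τ³=531/256

  seg 0: a=0 b=15/8 c=0 d=-7/32
  seg 1: a=2 b=-3/4 c=-21/16 d=7/32
S(3/2) = 531/256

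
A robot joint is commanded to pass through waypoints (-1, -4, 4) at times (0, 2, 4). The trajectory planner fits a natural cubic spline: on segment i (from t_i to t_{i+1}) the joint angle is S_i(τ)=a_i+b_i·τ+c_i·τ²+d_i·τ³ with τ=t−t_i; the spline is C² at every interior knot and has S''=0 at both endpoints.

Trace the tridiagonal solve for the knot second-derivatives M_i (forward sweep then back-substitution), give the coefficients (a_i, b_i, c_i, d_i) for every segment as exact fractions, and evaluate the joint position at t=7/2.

Δ: Δ0=-3/2, Δ1=4
row 1: diag=8, rhs=33; c'=1/4, d'=33/8
back: M1=33/8
M: M0=0, M1=33/8, M2=0
seg 0: a=-1, c=M0/2=0, d=(M1−M0)/(6·2)=11/32, b=Δ0−h0·(2M0+M1)/6=-23/8
seg 1: a=-4, c=M1/2=33/16, d=(M2−M1)/(6·2)=-11/32, b=Δ1−h1·(2M1+M2)/6=5/4
t_q=7/2 → seg 1, τ=3/2; S=-4+5/4·τ+33/16·τ²+-11/32·τ³=347/256

  seg 0: a=-1 b=-23/8 c=0 d=11/32
  seg 1: a=-4 b=5/4 c=33/16 d=-11/32
S(7/2) = 347/256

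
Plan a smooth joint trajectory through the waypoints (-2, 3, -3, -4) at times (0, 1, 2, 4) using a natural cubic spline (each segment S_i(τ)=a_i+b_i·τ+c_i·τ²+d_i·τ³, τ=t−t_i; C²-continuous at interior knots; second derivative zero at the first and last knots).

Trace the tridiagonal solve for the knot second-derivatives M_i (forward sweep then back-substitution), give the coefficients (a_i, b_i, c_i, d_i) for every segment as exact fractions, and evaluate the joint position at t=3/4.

  seg 0: a=-2 b=373/46 c=0 d=-143/46
  seg 1: a=3 b=-28/23 c=-429/46 d=209/46
  seg 2: a=-3 b=-287/46 c=99/23 d=-33/46
S(3/4) = 8155/2944

Δ: Δ0=5, Δ1=-6, Δ2=-1/2
row 1: diag=4, rhs=-66; c'=1/4, d'=-33/2
row 2: denom=6−1·1/4=23/4; d'=(33−1·-33/2)/(23/4)=198/23
back: M2=198/23
back: M1=-33/2−1/4·198/23=-429/23
M: M0=0, M1=-429/23, M2=198/23, M3=0
seg 0: a=-2, c=M0/2=0, d=(M1−M0)/(6·1)=-143/46, b=Δ0−h0·(2M0+M1)/6=373/46
seg 1: a=3, c=M1/2=-429/46, d=(M2−M1)/(6·1)=209/46, b=Δ1−h1·(2M1+M2)/6=-28/23
seg 2: a=-3, c=M2/2=99/23, d=(M3−M2)/(6·2)=-33/46, b=Δ2−h2·(2M2+M3)/6=-287/46
t_q=3/4 → seg 0, τ=3/4; S=-2+373/46·τ+0·τ²+-143/46·τ³=8155/2944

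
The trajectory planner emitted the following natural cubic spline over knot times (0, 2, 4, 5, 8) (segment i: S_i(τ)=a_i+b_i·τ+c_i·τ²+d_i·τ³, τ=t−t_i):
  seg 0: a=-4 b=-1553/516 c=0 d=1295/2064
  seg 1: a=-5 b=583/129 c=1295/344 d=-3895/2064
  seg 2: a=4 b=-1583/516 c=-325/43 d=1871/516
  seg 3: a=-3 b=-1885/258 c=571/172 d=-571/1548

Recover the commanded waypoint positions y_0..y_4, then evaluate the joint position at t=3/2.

y_0=-4 y_1=-5 y_2=4 y_3=-3 y_4=-5
S(3/2) = -35209/5504

y_0 = S_0(0) = a_0 = -4
y_1 = S_1(0) = a_1 = -5
y_2 = S_2(0) = a_2 = 4
y_3 = S_3(0) = a_3 = -3
y_4 = S_3(3) = -5
t_q=3/2 is in segment 0 (τ=3/2); S_0(τ)=-35209/5504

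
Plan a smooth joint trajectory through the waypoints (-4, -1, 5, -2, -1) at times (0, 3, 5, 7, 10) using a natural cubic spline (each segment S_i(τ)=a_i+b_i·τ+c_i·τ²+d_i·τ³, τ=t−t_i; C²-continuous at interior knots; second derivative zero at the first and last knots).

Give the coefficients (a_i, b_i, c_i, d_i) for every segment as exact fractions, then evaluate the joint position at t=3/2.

  seg 0: a=-4 b=-43/180 c=0 d=223/1620
  seg 1: a=-1 b=313/90 c=223/180 d=-133/180
  seg 2: a=5 b=-13/30 c=-115/36 d=299/360
  seg 3: a=-2 b=-146/45 c=161/90 d=-161/810
S(3/2) = -623/160

Δ: Δ0=1, Δ1=3, Δ2=-7/2, Δ3=1/3
row 1: diag=10, rhs=12; c'=1/5, d'=6/5
row 2: denom=8−2·1/5=38/5; d'=(-39−2·6/5)/(38/5)=-207/38
row 3: denom=10−2·5/19=180/19; d'=(23−2·-207/38)/(180/19)=161/45
back: M3=161/45
back: M2=-207/38−5/19·161/45=-115/18
back: M1=6/5−1/5·-115/18=223/90
M: M0=0, M1=223/90, M2=-115/18, M3=161/45, M4=0
seg 0: a=-4, c=M0/2=0, d=(M1−M0)/(6·3)=223/1620, b=Δ0−h0·(2M0+M1)/6=-43/180
seg 1: a=-1, c=M1/2=223/180, d=(M2−M1)/(6·2)=-133/180, b=Δ1−h1·(2M1+M2)/6=313/90
seg 2: a=5, c=M2/2=-115/36, d=(M3−M2)/(6·2)=299/360, b=Δ2−h2·(2M2+M3)/6=-13/30
seg 3: a=-2, c=M3/2=161/90, d=(M4−M3)/(6·3)=-161/810, b=Δ3−h3·(2M3+M4)/6=-146/45
t_q=3/2 → seg 0, τ=3/2; S=-4+-43/180·τ+0·τ²+223/1620·τ³=-623/160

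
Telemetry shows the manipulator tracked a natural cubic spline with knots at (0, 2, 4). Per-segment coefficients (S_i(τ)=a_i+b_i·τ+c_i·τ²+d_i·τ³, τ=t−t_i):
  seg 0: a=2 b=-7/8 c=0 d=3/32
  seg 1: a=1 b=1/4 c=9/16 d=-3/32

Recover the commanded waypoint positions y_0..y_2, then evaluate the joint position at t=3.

y_0 = S_0(0) = a_0 = 2
y_1 = S_1(0) = a_1 = 1
y_2 = S_1(2) = 3
t_q=3 is in segment 1 (τ=1); S_1(τ)=55/32

y_0=2 y_1=1 y_2=3
S(3) = 55/32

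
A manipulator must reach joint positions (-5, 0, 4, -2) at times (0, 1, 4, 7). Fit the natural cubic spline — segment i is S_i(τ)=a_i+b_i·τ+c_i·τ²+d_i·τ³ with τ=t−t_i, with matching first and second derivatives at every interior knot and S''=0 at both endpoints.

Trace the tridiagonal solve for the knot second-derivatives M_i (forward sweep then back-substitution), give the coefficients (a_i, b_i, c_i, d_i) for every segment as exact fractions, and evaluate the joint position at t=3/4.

  seg 0: a=-5 b=469/87 c=0 d=-34/87
  seg 1: a=0 b=367/87 c=-34/29 d=55/783
  seg 2: a=4 b=-80/87 c=-47/87 d=47/783
S(3/4) = -1041/928

Δ: Δ0=5, Δ1=4/3, Δ2=-2
row 1: diag=8, rhs=-22; c'=3/8, d'=-11/4
row 2: denom=12−3·3/8=87/8; d'=(-20−3·-11/4)/(87/8)=-94/87
back: M2=-94/87
back: M1=-11/4−3/8·-94/87=-68/29
M: M0=0, M1=-68/29, M2=-94/87, M3=0
seg 0: a=-5, c=M0/2=0, d=(M1−M0)/(6·1)=-34/87, b=Δ0−h0·(2M0+M1)/6=469/87
seg 1: a=0, c=M1/2=-34/29, d=(M2−M1)/(6·3)=55/783, b=Δ1−h1·(2M1+M2)/6=367/87
seg 2: a=4, c=M2/2=-47/87, d=(M3−M2)/(6·3)=47/783, b=Δ2−h2·(2M2+M3)/6=-80/87
t_q=3/4 → seg 0, τ=3/4; S=-5+469/87·τ+0·τ²+-34/87·τ³=-1041/928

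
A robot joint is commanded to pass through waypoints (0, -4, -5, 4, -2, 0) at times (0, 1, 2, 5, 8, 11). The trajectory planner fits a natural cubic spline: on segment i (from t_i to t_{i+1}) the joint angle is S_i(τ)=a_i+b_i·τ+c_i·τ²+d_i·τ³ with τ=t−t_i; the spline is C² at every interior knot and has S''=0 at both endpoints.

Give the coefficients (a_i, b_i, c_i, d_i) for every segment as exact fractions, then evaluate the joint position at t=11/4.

Δ: Δ0=-4, Δ1=-1, Δ2=3, Δ3=-2, Δ4=2/3
row 1: diag=4, rhs=18; c'=1/4, d'=9/2
row 2: denom=8−1·1/4=31/4; d'=(24−1·9/2)/(31/4)=78/31
row 3: denom=12−3·12/31=336/31; d'=(-30−3·78/31)/(336/31)=-97/28
row 4: denom=12−3·31/112=1251/112; d'=(16−3·-97/28)/(1251/112)=2956/1251
back: M4=2956/1251
back: M3=-97/28−31/112·2956/1251=-5152/1251
back: M2=78/31−12/31·-5152/1251=1714/417
back: M1=9/2−1/4·1714/417=1448/417
M: M0=0, M1=1448/417, M2=1714/417, M3=-5152/1251, M4=2956/1251, M5=0
seg 0: a=0, c=M0/2=0, d=(M1−M0)/(6·1)=724/1251, b=Δ0−h0·(2M0+M1)/6=-5728/1251
seg 1: a=-4, c=M1/2=724/417, d=(M2−M1)/(6·1)=133/1251, b=Δ1−h1·(2M1+M2)/6=-3556/1251
seg 2: a=-5, c=M2/2=857/417, d=(M3−M2)/(6·3)=-5147/11259, b=Δ2−h2·(2M2+M3)/6=1187/1251
seg 3: a=4, c=M3/2=-2576/1251, d=(M4−M3)/(6·3)=4054/11259, b=Δ3−h3·(2M3+M4)/6=1172/1251
seg 4: a=-2, c=M4/2=1478/1251, d=(M5−M4)/(6·3)=-1478/11259, b=Δ4−h4·(2M4+M5)/6=-2122/1251
t_q=11/4 → seg 2, τ=3/4; S=-5+1187/1251·τ+857/417·τ²+-5147/11259·τ³=-29581/8896

  seg 0: a=0 b=-5728/1251 c=0 d=724/1251
  seg 1: a=-4 b=-3556/1251 c=724/417 d=133/1251
  seg 2: a=-5 b=1187/1251 c=857/417 d=-5147/11259
  seg 3: a=4 b=1172/1251 c=-2576/1251 d=4054/11259
  seg 4: a=-2 b=-2122/1251 c=1478/1251 d=-1478/11259
S(11/4) = -29581/8896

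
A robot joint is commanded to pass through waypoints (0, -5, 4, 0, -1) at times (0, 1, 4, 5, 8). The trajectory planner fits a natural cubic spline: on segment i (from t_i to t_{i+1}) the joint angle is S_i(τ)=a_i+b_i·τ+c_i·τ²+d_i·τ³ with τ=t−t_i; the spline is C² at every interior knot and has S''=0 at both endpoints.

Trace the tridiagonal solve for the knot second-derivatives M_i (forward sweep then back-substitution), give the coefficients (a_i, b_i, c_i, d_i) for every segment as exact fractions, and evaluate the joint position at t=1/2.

Δ: Δ0=-5, Δ1=3, Δ2=-4, Δ3=-1/3
row 1: diag=8, rhs=48; c'=3/8, d'=6
row 2: denom=8−3·3/8=55/8; d'=(-42−3·6)/(55/8)=-96/11
row 3: denom=8−1·8/55=432/55; d'=(22−1·-96/11)/(432/55)=845/216
back: M3=845/216
back: M2=-96/11−8/55·845/216=-251/27
back: M1=6−3/8·-251/27=683/72
M: M0=0, M1=683/72, M2=-251/27, M3=845/216, M4=0
seg 0: a=0, c=M0/2=0, d=(M1−M0)/(6·1)=683/432, b=Δ0−h0·(2M0+M1)/6=-2843/432
seg 1: a=-5, c=M1/2=683/144, d=(M2−M1)/(6·3)=-4057/3888, b=Δ1−h1·(2M1+M2)/6=-397/216
seg 2: a=4, c=M2/2=-251/54, d=(M3−M2)/(6·1)=317/144, b=Δ2−h2·(2M2+M3)/6=-671/432
seg 3: a=0, c=M3/2=845/432, d=(M4−M3)/(6·3)=-845/3888, b=Δ3−h3·(2M3+M4)/6=-917/216
t_q=1/2 → seg 0, τ=1/2; S=0+-2843/432·τ+0·τ²+683/432·τ³=-3563/1152

  seg 0: a=0 b=-2843/432 c=0 d=683/432
  seg 1: a=-5 b=-397/216 c=683/144 d=-4057/3888
  seg 2: a=4 b=-671/432 c=-251/54 d=317/144
  seg 3: a=0 b=-917/216 c=845/432 d=-845/3888
S(1/2) = -3563/1152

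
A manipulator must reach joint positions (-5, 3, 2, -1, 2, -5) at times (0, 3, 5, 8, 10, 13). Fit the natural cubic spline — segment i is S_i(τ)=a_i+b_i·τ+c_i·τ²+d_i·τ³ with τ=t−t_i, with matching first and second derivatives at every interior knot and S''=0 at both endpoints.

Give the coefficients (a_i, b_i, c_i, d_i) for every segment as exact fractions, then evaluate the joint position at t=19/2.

  seg 0: a=-5 b=1095/308 c=0 d=-821/8316
  seg 1: a=3 b=137/154 c=-821/924 d=179/1848
  seg 2: a=2 b=-347/231 c=-71/231 d=47/297
  seg 3: a=-1 b=214/231 c=86/77 d=-767/1848
  seg 4: a=2 b=191/462 c=-423/308 d=47/308
S(19/2) = 7401/4928

Δ: Δ0=8/3, Δ1=-1/2, Δ2=-1, Δ3=3/2, Δ4=-7/3
row 1: diag=10, rhs=-19; c'=1/5, d'=-19/10
row 2: denom=10−2·1/5=48/5; d'=(-3−2·-19/10)/(48/5)=1/12
row 3: denom=10−3·5/16=145/16; d'=(15−3·1/12)/(145/16)=236/145
row 4: denom=10−2·32/145=1386/145; d'=(-23−2·236/145)/(1386/145)=-423/154
back: M4=-423/154
back: M3=236/145−32/145·-423/154=172/77
back: M2=1/12−5/16·172/77=-142/231
back: M1=-19/10−1/5·-142/231=-821/462
M: M0=0, M1=-821/462, M2=-142/231, M3=172/77, M4=-423/154, M5=0
seg 0: a=-5, c=M0/2=0, d=(M1−M0)/(6·3)=-821/8316, b=Δ0−h0·(2M0+M1)/6=1095/308
seg 1: a=3, c=M1/2=-821/924, d=(M2−M1)/(6·2)=179/1848, b=Δ1−h1·(2M1+M2)/6=137/154
seg 2: a=2, c=M2/2=-71/231, d=(M3−M2)/(6·3)=47/297, b=Δ2−h2·(2M2+M3)/6=-347/231
seg 3: a=-1, c=M3/2=86/77, d=(M4−M3)/(6·2)=-767/1848, b=Δ3−h3·(2M3+M4)/6=214/231
seg 4: a=2, c=M4/2=-423/308, d=(M5−M4)/(6·3)=47/308, b=Δ4−h4·(2M4+M5)/6=191/462
t_q=19/2 → seg 3, τ=3/2; S=-1+214/231·τ+86/77·τ²+-767/1848·τ³=7401/4928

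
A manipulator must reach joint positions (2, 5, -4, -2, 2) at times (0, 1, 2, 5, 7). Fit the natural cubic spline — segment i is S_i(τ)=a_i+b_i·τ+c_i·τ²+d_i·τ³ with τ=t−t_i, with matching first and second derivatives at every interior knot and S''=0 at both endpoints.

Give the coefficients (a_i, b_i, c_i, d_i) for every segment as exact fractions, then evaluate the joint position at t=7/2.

Δ: Δ0=3, Δ1=-9, Δ2=2/3, Δ3=2
row 1: diag=4, rhs=-72; c'=1/4, d'=-18
row 2: denom=8−1·1/4=31/4; d'=(58−1·-18)/(31/4)=304/31
row 3: denom=10−3·12/31=274/31; d'=(8−3·304/31)/(274/31)=-332/137
back: M3=-332/137
back: M2=304/31−12/31·-332/137=1472/137
back: M1=-18−1/4·1472/137=-2834/137
M: M0=0, M1=-2834/137, M2=1472/137, M3=-332/137, M4=0
seg 0: a=2, c=M0/2=0, d=(M1−M0)/(6·1)=-1417/411, b=Δ0−h0·(2M0+M1)/6=2650/411
seg 1: a=5, c=M1/2=-1417/137, d=(M2−M1)/(6·1)=2153/411, b=Δ1−h1·(2M1+M2)/6=-1601/411
seg 2: a=-4, c=M2/2=736/137, d=(M3−M2)/(6·3)=-902/1233, b=Δ2−h2·(2M2+M3)/6=-3644/411
seg 3: a=-2, c=M3/2=-166/137, d=(M4−M3)/(6·2)=83/411, b=Δ3−h3·(2M3+M4)/6=1486/411
t_q=7/2 → seg 2, τ=3/2; S=-4+-3644/411·τ+736/137·τ²+-902/1233·τ³=-4209/548

  seg 0: a=2 b=2650/411 c=0 d=-1417/411
  seg 1: a=5 b=-1601/411 c=-1417/137 d=2153/411
  seg 2: a=-4 b=-3644/411 c=736/137 d=-902/1233
  seg 3: a=-2 b=1486/411 c=-166/137 d=83/411
S(7/2) = -4209/548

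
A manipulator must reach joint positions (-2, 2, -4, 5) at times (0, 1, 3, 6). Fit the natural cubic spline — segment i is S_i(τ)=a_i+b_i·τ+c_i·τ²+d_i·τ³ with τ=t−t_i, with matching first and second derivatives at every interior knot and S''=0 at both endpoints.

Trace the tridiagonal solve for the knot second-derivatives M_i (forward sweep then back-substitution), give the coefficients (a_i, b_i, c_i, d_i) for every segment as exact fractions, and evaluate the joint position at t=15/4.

  seg 0: a=-2 b=153/28 c=0 d=-41/28
  seg 1: a=2 b=15/14 c=-123/28 d=33/28
  seg 2: a=-4 b=-33/14 c=75/28 d=-25/84
S(15/4) = -1123/256

Δ: Δ0=4, Δ1=-3, Δ2=3
row 1: diag=6, rhs=-42; c'=1/3, d'=-7
row 2: denom=10−2·1/3=28/3; d'=(36−2·-7)/(28/3)=75/14
back: M2=75/14
back: M1=-7−1/3·75/14=-123/14
M: M0=0, M1=-123/14, M2=75/14, M3=0
seg 0: a=-2, c=M0/2=0, d=(M1−M0)/(6·1)=-41/28, b=Δ0−h0·(2M0+M1)/6=153/28
seg 1: a=2, c=M1/2=-123/28, d=(M2−M1)/(6·2)=33/28, b=Δ1−h1·(2M1+M2)/6=15/14
seg 2: a=-4, c=M2/2=75/28, d=(M3−M2)/(6·3)=-25/84, b=Δ2−h2·(2M2+M3)/6=-33/14
t_q=15/4 → seg 2, τ=3/4; S=-4+-33/14·τ+75/28·τ²+-25/84·τ³=-1123/256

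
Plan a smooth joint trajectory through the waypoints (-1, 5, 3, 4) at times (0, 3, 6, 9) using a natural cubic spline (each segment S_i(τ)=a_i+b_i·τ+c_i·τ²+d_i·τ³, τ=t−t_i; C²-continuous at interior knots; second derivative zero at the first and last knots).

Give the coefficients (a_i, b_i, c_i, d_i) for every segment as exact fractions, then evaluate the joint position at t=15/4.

Δ: Δ0=2, Δ1=-2/3, Δ2=1/3
row 1: diag=12, rhs=-16; c'=1/4, d'=-4/3
row 2: denom=12−3·1/4=45/4; d'=(6−3·-4/3)/(45/4)=8/9
back: M2=8/9
back: M1=-4/3−1/4·8/9=-14/9
M: M0=0, M1=-14/9, M2=8/9, M3=0
seg 0: a=-1, c=M0/2=0, d=(M1−M0)/(6·3)=-7/81, b=Δ0−h0·(2M0+M1)/6=25/9
seg 1: a=5, c=M1/2=-7/9, d=(M2−M1)/(6·3)=11/81, b=Δ1−h1·(2M1+M2)/6=4/9
seg 2: a=3, c=M2/2=4/9, d=(M3−M2)/(6·3)=-4/81, b=Δ2−h2·(2M2+M3)/6=-5/9
t_q=15/4 → seg 1, τ=3/4; S=5+4/9·τ+-7/9·τ²+11/81·τ³=317/64

  seg 0: a=-1 b=25/9 c=0 d=-7/81
  seg 1: a=5 b=4/9 c=-7/9 d=11/81
  seg 2: a=3 b=-5/9 c=4/9 d=-4/81
S(15/4) = 317/64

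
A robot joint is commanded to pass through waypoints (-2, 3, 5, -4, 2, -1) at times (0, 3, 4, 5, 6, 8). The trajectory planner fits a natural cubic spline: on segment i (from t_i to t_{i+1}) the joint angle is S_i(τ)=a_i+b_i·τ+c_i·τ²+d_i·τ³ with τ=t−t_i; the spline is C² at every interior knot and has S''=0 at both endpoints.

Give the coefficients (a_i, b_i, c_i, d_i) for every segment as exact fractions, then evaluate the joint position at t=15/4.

Δ: Δ0=5/3, Δ1=2, Δ2=-9, Δ3=6, Δ4=-3/2
row 1: diag=8, rhs=2; c'=1/8, d'=1/4
row 2: denom=4−1·1/8=31/8; d'=(-66−1·1/4)/(31/8)=-530/31
row 3: denom=4−1·8/31=116/31; d'=(90−1·-530/31)/(116/31)=830/29
row 4: denom=6−1·31/116=665/116; d'=(-45−1·830/29)/(665/116)=-244/19
back: M4=-244/19
back: M3=830/29−31/116·-244/19=609/19
back: M2=-530/31−8/31·609/19=-482/19
back: M1=1/4−1/8·-482/19=65/19
M: M0=0, M1=65/19, M2=-482/19, M3=609/19, M4=-244/19, M5=0
seg 0: a=-2, c=M0/2=0, d=(M1−M0)/(6·3)=65/342, b=Δ0−h0·(2M0+M1)/6=-5/114
seg 1: a=3, c=M1/2=65/38, d=(M2−M1)/(6·1)=-547/114, b=Δ1−h1·(2M1+M2)/6=290/57
seg 2: a=5, c=M2/2=-241/19, d=(M3−M2)/(6·1)=1091/114, b=Δ2−h2·(2M2+M3)/6=-671/114
seg 3: a=-4, c=M3/2=609/38, d=(M4−M3)/(6·1)=-853/114, b=Δ3−h3·(2M3+M4)/6=-145/57
seg 4: a=2, c=M4/2=-122/19, d=(M5−M4)/(6·2)=61/57, b=Δ4−h4·(2M4+M5)/6=805/114
t_q=15/4 → seg 1, τ=3/4; S=3+290/57·τ+65/38·τ²+-547/114·τ³=13993/2432

  seg 0: a=-2 b=-5/114 c=0 d=65/342
  seg 1: a=3 b=290/57 c=65/38 d=-547/114
  seg 2: a=5 b=-671/114 c=-241/19 d=1091/114
  seg 3: a=-4 b=-145/57 c=609/38 d=-853/114
  seg 4: a=2 b=805/114 c=-122/19 d=61/57
S(15/4) = 13993/2432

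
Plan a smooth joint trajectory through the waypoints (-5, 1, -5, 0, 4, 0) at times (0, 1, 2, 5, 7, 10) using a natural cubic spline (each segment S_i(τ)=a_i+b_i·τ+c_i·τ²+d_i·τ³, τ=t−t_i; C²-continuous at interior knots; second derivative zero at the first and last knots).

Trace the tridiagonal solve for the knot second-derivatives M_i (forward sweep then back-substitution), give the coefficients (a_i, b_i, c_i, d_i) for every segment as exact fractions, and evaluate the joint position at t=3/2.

  seg 0: a=-5 b=12269/1308 c=0 d=-4421/1308
  seg 1: a=1 b=-497/654 c=-4421/436 d=6409/1308
  seg 2: a=-5 b=-8293/1308 c=497/109 d=-2473/3924
  seg 3: a=0 b=2617/654 c=-485/436 d=73/1308
  seg 4: a=4 b=145/654 c=-339/436 d=113/1308
S(3/2) = -4543/3488

Δ: Δ0=6, Δ1=-6, Δ2=5/3, Δ3=2, Δ4=-4/3
row 1: diag=4, rhs=-72; c'=1/4, d'=-18
row 2: denom=8−1·1/4=31/4; d'=(46−1·-18)/(31/4)=256/31
row 3: denom=10−3·12/31=274/31; d'=(2−3·256/31)/(274/31)=-353/137
row 4: denom=10−2·31/137=1308/137; d'=(-20−2·-353/137)/(1308/137)=-339/218
back: M4=-339/218
back: M3=-353/137−31/137·-339/218=-485/218
back: M2=256/31−12/31·-485/218=994/109
back: M1=-18−1/4·994/109=-4421/218
M: M0=0, M1=-4421/218, M2=994/109, M3=-485/218, M4=-339/218, M5=0
seg 0: a=-5, c=M0/2=0, d=(M1−M0)/(6·1)=-4421/1308, b=Δ0−h0·(2M0+M1)/6=12269/1308
seg 1: a=1, c=M1/2=-4421/436, d=(M2−M1)/(6·1)=6409/1308, b=Δ1−h1·(2M1+M2)/6=-497/654
seg 2: a=-5, c=M2/2=497/109, d=(M3−M2)/(6·3)=-2473/3924, b=Δ2−h2·(2M2+M3)/6=-8293/1308
seg 3: a=0, c=M3/2=-485/436, d=(M4−M3)/(6·2)=73/1308, b=Δ3−h3·(2M3+M4)/6=2617/654
seg 4: a=4, c=M4/2=-339/436, d=(M5−M4)/(6·3)=113/1308, b=Δ4−h4·(2M4+M5)/6=145/654
t_q=3/2 → seg 1, τ=1/2; S=1+-497/654·τ+-4421/436·τ²+6409/1308·τ³=-4543/3488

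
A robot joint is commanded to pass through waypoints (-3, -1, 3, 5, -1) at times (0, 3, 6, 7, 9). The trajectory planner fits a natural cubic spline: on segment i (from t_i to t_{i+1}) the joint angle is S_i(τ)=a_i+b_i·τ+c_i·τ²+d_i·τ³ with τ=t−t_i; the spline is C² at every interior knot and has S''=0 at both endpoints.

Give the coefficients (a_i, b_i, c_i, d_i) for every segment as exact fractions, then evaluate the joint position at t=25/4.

Δ: Δ0=2/3, Δ1=4/3, Δ2=2, Δ3=-3
row 1: diag=12, rhs=4; c'=1/4, d'=1/3
row 2: denom=8−3·1/4=29/4; d'=(4−3·1/3)/(29/4)=12/29
row 3: denom=6−1·4/29=170/29; d'=(-30−1·12/29)/(170/29)=-441/85
back: M3=-441/85
back: M2=12/29−4/29·-441/85=96/85
back: M1=1/3−1/4·96/85=13/255
M: M0=0, M1=13/255, M2=96/85, M3=-441/85, M4=0
seg 0: a=-3, c=M0/2=0, d=(M1−M0)/(6·3)=13/4590, b=Δ0−h0·(2M0+M1)/6=109/170
seg 1: a=-1, c=M1/2=13/510, d=(M2−M1)/(6·3)=55/918, b=Δ1−h1·(2M1+M2)/6=61/85
seg 2: a=3, c=M2/2=48/85, d=(M3−M2)/(6·1)=-179/170, b=Δ2−h2·(2M2+M3)/6=423/170
seg 3: a=5, c=M3/2=-441/170, d=(M4−M3)/(6·2)=147/340, b=Δ3−h3·(2M3+M4)/6=39/85
t_q=25/4 → seg 2, τ=1/4; S=3+423/170·τ+48/85·τ²+-179/170·τ³=39613/10880

  seg 0: a=-3 b=109/170 c=0 d=13/4590
  seg 1: a=-1 b=61/85 c=13/510 d=55/918
  seg 2: a=3 b=423/170 c=48/85 d=-179/170
  seg 3: a=5 b=39/85 c=-441/170 d=147/340
S(25/4) = 39613/10880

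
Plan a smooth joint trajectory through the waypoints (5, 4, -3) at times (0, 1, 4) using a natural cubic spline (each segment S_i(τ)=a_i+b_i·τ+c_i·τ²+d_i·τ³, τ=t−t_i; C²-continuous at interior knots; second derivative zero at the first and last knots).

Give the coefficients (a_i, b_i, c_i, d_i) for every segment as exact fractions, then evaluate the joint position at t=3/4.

  seg 0: a=5 b=-5/6 c=0 d=-1/6
  seg 1: a=4 b=-4/3 c=-1/2 d=1/18
S(3/4) = 551/128

Δ: Δ0=-1, Δ1=-7/3
row 1: diag=8, rhs=-8; c'=3/8, d'=-1
back: M1=-1
M: M0=0, M1=-1, M2=0
seg 0: a=5, c=M0/2=0, d=(M1−M0)/(6·1)=-1/6, b=Δ0−h0·(2M0+M1)/6=-5/6
seg 1: a=4, c=M1/2=-1/2, d=(M2−M1)/(6·3)=1/18, b=Δ1−h1·(2M1+M2)/6=-4/3
t_q=3/4 → seg 0, τ=3/4; S=5+-5/6·τ+0·τ²+-1/6·τ³=551/128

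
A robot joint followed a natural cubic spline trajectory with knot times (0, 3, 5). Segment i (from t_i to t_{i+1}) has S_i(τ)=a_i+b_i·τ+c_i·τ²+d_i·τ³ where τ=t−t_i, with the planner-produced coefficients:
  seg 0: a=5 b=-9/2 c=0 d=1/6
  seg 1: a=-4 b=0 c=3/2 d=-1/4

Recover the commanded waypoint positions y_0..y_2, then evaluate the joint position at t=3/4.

y_0=5 y_1=-4 y_2=0
S(3/4) = 217/128

y_0 = S_0(0) = a_0 = 5
y_1 = S_1(0) = a_1 = -4
y_2 = S_1(2) = 0
t_q=3/4 is in segment 0 (τ=3/4); S_0(τ)=217/128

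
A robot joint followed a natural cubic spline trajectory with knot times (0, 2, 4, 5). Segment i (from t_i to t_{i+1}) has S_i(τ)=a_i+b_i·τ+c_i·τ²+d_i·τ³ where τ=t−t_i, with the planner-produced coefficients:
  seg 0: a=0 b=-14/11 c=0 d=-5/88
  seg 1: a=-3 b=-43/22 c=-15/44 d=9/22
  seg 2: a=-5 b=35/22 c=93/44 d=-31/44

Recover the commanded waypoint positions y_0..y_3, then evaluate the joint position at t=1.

y_0=0 y_1=-3 y_2=-5 y_3=-2
S(1) = -117/88

y_0 = S_0(0) = a_0 = 0
y_1 = S_1(0) = a_1 = -3
y_2 = S_2(0) = a_2 = -5
y_3 = S_2(1) = -2
t_q=1 is in segment 0 (τ=1); S_0(τ)=-117/88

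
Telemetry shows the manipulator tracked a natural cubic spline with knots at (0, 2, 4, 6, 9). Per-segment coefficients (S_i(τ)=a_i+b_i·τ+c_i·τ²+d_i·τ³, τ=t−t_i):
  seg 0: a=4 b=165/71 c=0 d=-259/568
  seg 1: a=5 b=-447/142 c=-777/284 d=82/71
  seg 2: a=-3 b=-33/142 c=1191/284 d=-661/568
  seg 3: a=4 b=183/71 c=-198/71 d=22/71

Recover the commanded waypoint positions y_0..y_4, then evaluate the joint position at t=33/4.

y_0 = S_0(0) = a_0 = 4
y_1 = S_1(0) = a_1 = 5
y_2 = S_2(0) = a_2 = -3
y_3 = S_3(0) = a_3 = 4
y_4 = S_3(3) = -5
t_q=33/4 is in segment 3 (τ=9/4); S_3(τ)=-1793/2272

y_0=4 y_1=5 y_2=-3 y_3=4 y_4=-5
S(33/4) = -1793/2272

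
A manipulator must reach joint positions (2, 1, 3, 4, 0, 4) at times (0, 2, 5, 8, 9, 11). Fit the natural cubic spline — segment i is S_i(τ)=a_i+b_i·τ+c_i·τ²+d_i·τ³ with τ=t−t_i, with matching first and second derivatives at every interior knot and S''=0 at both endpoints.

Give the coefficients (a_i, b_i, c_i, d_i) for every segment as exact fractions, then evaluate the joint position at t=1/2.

Δ: Δ0=-1/2, Δ1=2/3, Δ2=1/3, Δ3=-4, Δ4=2
row 1: diag=10, rhs=7; c'=3/10, d'=7/10
row 2: denom=12−3·3/10=111/10; d'=(-2−3·7/10)/(111/10)=-41/111
row 3: denom=8−3·10/37=266/37; d'=(-26−3·-41/111)/(266/37)=-921/266
row 4: denom=6−1·37/266=1559/266; d'=(36−1·-921/266)/(1559/266)=10497/1559
back: M4=10497/1559
back: M3=-921/266−37/266·10497/1559=-6858/1559
back: M2=-41/111−10/37·-6858/1559=3833/4677
back: M1=7/10−3/10·3833/4677=708/1559
M: M0=0, M1=708/1559, M2=3833/4677, M3=-6858/1559, M4=10497/1559, M5=0
seg 0: a=2, c=M0/2=0, d=(M1−M0)/(6·2)=59/1559, b=Δ0−h0·(2M0+M1)/6=-2031/3118
seg 1: a=1, c=M1/2=354/1559, d=(M2−M1)/(6·3)=1709/84186, b=Δ1−h1·(2M1+M2)/6=-615/3118
seg 2: a=3, c=M2/2=3833/9354, d=(M3−M2)/(6·3)=-24407/84186, b=Δ2−h2·(2M2+M3)/6=2671/1559
seg 3: a=4, c=M3/2=-3429/1559, d=(M4−M3)/(6·1)=5785/3118, b=Δ3−h3·(2M3+M4)/6=-11399/3118
seg 4: a=0, c=M4/2=10497/3118, d=(M5−M4)/(6·2)=-3499/6236, b=Δ4−h4·(2M4+M5)/6=-3880/1559
t_q=1/2 → seg 0, τ=1/2; S=2+-2031/3118·τ+0·τ²+59/1559·τ³=20941/12472

  seg 0: a=2 b=-2031/3118 c=0 d=59/1559
  seg 1: a=1 b=-615/3118 c=354/1559 d=1709/84186
  seg 2: a=3 b=2671/1559 c=3833/9354 d=-24407/84186
  seg 3: a=4 b=-11399/3118 c=-3429/1559 d=5785/3118
  seg 4: a=0 b=-3880/1559 c=10497/3118 d=-3499/6236
S(1/2) = 20941/12472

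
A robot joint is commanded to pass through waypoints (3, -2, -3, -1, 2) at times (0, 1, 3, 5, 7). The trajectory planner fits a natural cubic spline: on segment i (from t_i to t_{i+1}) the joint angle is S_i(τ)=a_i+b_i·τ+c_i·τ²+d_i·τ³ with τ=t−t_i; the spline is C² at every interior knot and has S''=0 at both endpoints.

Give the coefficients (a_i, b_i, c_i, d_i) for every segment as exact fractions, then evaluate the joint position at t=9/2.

  seg 0: a=3 b=-236/41 c=0 d=31/41
  seg 1: a=-2 b=-143/41 c=93/41 d=-127/328
  seg 2: a=-3 b=77/82 c=-9/164 d=7/164
  seg 3: a=-1 b=101/82 c=33/164 d=-11/328
S(9/2) = -2061/1312

Δ: Δ0=-5, Δ1=-1/2, Δ2=1, Δ3=3/2
row 1: diag=6, rhs=27; c'=1/3, d'=9/2
row 2: denom=8−2·1/3=22/3; d'=(9−2·9/2)/(22/3)=0
row 3: denom=8−2·3/11=82/11; d'=(3−2·0)/(82/11)=33/82
back: M3=33/82
back: M2=0−3/11·33/82=-9/82
back: M1=9/2−1/3·-9/82=186/41
M: M0=0, M1=186/41, M2=-9/82, M3=33/82, M4=0
seg 0: a=3, c=M0/2=0, d=(M1−M0)/(6·1)=31/41, b=Δ0−h0·(2M0+M1)/6=-236/41
seg 1: a=-2, c=M1/2=93/41, d=(M2−M1)/(6·2)=-127/328, b=Δ1−h1·(2M1+M2)/6=-143/41
seg 2: a=-3, c=M2/2=-9/164, d=(M3−M2)/(6·2)=7/164, b=Δ2−h2·(2M2+M3)/6=77/82
seg 3: a=-1, c=M3/2=33/164, d=(M4−M3)/(6·2)=-11/328, b=Δ3−h3·(2M3+M4)/6=101/82
t_q=9/2 → seg 2, τ=3/2; S=-3+77/82·τ+-9/164·τ²+7/164·τ³=-2061/1312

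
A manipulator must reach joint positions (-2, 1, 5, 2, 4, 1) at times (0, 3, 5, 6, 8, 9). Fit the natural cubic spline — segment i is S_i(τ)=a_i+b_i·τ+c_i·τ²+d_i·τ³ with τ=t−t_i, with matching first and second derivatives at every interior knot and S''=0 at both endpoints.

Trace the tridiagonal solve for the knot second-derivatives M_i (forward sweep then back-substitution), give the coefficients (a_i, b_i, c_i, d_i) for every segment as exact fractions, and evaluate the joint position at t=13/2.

Δ: Δ0=1, Δ1=2, Δ2=-3, Δ3=1, Δ4=-3
row 1: diag=10, rhs=6; c'=1/5, d'=3/5
row 2: denom=6−2·1/5=28/5; d'=(-30−2·3/5)/(28/5)=-39/7
row 3: denom=6−1·5/28=163/28; d'=(24−1·-39/7)/(163/28)=828/163
row 4: denom=6−2·56/163=866/163; d'=(-24−2·828/163)/(866/163)=-2784/433
back: M4=-2784/433
back: M3=828/163−56/163·-2784/433=3156/433
back: M2=-39/7−5/28·3156/433=-2976/433
back: M1=3/5−1/5·-2976/433=855/433
M: M0=0, M1=855/433, M2=-2976/433, M3=3156/433, M4=-2784/433, M5=0
seg 0: a=-2, c=M0/2=0, d=(M1−M0)/(6·3)=95/866, b=Δ0−h0·(2M0+M1)/6=11/866
seg 1: a=1, c=M1/2=855/866, d=(M2−M1)/(6·2)=-1277/1732, b=Δ1−h1·(2M1+M2)/6=1288/433
seg 2: a=5, c=M2/2=-1488/433, d=(M3−M2)/(6·1)=1022/433, b=Δ2−h2·(2M2+M3)/6=-833/433
seg 3: a=2, c=M3/2=1578/433, d=(M4−M3)/(6·2)=-495/433, b=Δ3−h3·(2M3+M4)/6=-743/433
seg 4: a=4, c=M4/2=-1392/433, d=(M5−M4)/(6·1)=464/433, b=Δ4−h4·(2M4+M5)/6=-371/433
t_q=13/2 → seg 3, τ=1/2; S=2+-743/433·τ+1578/433·τ²+-495/433·τ³=6617/3464

  seg 0: a=-2 b=11/866 c=0 d=95/866
  seg 1: a=1 b=1288/433 c=855/866 d=-1277/1732
  seg 2: a=5 b=-833/433 c=-1488/433 d=1022/433
  seg 3: a=2 b=-743/433 c=1578/433 d=-495/433
  seg 4: a=4 b=-371/433 c=-1392/433 d=464/433
S(13/2) = 6617/3464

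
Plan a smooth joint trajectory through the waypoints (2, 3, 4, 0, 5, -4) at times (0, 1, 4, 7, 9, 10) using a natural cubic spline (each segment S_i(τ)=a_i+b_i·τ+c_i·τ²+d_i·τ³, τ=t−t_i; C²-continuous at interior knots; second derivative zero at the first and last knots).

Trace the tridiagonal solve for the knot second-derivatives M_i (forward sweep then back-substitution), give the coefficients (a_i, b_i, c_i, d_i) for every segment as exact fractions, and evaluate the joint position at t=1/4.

Δ: Δ0=1, Δ1=1/3, Δ2=-4/3, Δ3=5/2, Δ4=-9
row 1: diag=8, rhs=-4; c'=3/8, d'=-1/2
row 2: denom=12−3·3/8=87/8; d'=(-10−3·-1/2)/(87/8)=-68/87
row 3: denom=10−3·8/29=266/29; d'=(23−3·-68/87)/(266/29)=105/38
row 4: denom=6−2·29/133=740/133; d'=(-69−2·105/38)/(740/133)=-2478/185
back: M4=-2478/185
back: M3=105/38−29/133·-2478/185=2103/370
back: M2=-68/87−8/29·2103/370=-1304/555
back: M1=-1/2−3/8·-1304/555=141/370
M: M0=0, M1=141/370, M2=-1304/555, M3=2103/370, M4=-2478/185, M5=0
seg 0: a=2, c=M0/2=0, d=(M1−M0)/(6·1)=47/740, b=Δ0−h0·(2M0+M1)/6=693/740
seg 1: a=3, c=M1/2=141/740, d=(M2−M1)/(6·3)=-3031/19980, b=Δ1−h1·(2M1+M2)/6=417/370
seg 2: a=4, c=M2/2=-652/555, d=(M3−M2)/(6·3)=241/540, b=Δ2−h2·(2M2+M3)/6=-1351/740
seg 3: a=0, c=M3/2=2103/740, d=(M4−M3)/(6·2)=-2353/1480, b=Δ3−h3·(2M3+M4)/6=235/74
seg 4: a=5, c=M4/2=-1239/185, d=(M5−M4)/(6·1)=413/185, b=Δ4−h4·(2M4+M5)/6=-839/185
t_q=1/4 → seg 0, τ=1/4; S=2+693/740·τ+0·τ²+47/740·τ³=21171/9472

  seg 0: a=2 b=693/740 c=0 d=47/740
  seg 1: a=3 b=417/370 c=141/740 d=-3031/19980
  seg 2: a=4 b=-1351/740 c=-652/555 d=241/540
  seg 3: a=0 b=235/74 c=2103/740 d=-2353/1480
  seg 4: a=5 b=-839/185 c=-1239/185 d=413/185
S(1/4) = 21171/9472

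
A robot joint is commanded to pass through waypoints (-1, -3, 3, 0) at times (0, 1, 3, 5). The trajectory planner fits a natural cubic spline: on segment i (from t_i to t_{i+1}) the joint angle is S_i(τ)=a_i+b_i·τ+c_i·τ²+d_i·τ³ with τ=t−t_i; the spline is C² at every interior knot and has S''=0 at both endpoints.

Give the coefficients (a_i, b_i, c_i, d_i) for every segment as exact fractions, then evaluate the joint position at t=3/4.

Δ: Δ0=-2, Δ1=3, Δ2=-3/2
row 1: diag=6, rhs=30; c'=1/3, d'=5
row 2: denom=8−2·1/3=22/3; d'=(-27−2·5)/(22/3)=-111/22
back: M2=-111/22
back: M1=5−1/3·-111/22=147/22
M: M0=0, M1=147/22, M2=-111/22, M3=0
seg 0: a=-1, c=M0/2=0, d=(M1−M0)/(6·1)=49/44, b=Δ0−h0·(2M0+M1)/6=-137/44
seg 1: a=-3, c=M1/2=147/44, d=(M2−M1)/(6·2)=-43/44, b=Δ1−h1·(2M1+M2)/6=5/22
seg 2: a=3, c=M2/2=-111/44, d=(M3−M2)/(6·2)=37/88, b=Δ2−h2·(2M2+M3)/6=41/22
t_q=3/4 → seg 0, τ=3/4; S=-1+-137/44·τ+0·τ²+49/44·τ³=-8069/2816

  seg 0: a=-1 b=-137/44 c=0 d=49/44
  seg 1: a=-3 b=5/22 c=147/44 d=-43/44
  seg 2: a=3 b=41/22 c=-111/44 d=37/88
S(3/4) = -8069/2816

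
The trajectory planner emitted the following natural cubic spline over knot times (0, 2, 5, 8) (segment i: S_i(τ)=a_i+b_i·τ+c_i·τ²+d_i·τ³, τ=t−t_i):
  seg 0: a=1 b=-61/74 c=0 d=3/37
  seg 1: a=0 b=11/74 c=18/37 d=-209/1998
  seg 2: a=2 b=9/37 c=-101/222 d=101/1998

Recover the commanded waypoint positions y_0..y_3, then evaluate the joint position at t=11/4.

y_0=1 y_1=0 y_2=2 y_3=0
S(11/4) = 1615/4736

y_0 = S_0(0) = a_0 = 1
y_1 = S_1(0) = a_1 = 0
y_2 = S_2(0) = a_2 = 2
y_3 = S_2(3) = 0
t_q=11/4 is in segment 1 (τ=3/4); S_1(τ)=1615/4736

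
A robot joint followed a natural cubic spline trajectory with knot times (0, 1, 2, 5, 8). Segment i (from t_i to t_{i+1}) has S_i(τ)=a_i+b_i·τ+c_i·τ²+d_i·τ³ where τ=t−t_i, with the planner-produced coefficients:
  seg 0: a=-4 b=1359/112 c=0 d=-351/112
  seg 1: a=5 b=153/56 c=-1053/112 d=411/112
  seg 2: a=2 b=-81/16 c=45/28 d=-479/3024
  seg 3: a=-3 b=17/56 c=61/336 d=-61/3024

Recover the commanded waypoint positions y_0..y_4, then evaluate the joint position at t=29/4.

y_0 = S_0(0) = a_0 = -4
y_1 = S_1(0) = a_1 = 5
y_2 = S_2(0) = a_2 = 2
y_3 = S_3(0) = a_3 = -3
y_4 = S_3(3) = -1
t_q=29/4 is in segment 3 (τ=9/4); S_3(τ)=-11667/7168

y_0=-4 y_1=5 y_2=2 y_3=-3 y_4=-1
S(29/4) = -11667/7168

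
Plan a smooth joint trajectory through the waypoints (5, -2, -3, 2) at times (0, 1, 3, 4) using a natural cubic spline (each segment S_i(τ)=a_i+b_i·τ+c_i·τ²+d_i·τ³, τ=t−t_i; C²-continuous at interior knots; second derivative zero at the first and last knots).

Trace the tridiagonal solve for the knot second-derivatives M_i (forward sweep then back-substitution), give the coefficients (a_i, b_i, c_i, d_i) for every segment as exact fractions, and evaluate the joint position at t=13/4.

  seg 0: a=5 b=-63/8 c=0 d=7/8
  seg 1: a=-2 b=-21/4 c=21/8 d=-1/8
  seg 2: a=-3 b=15/4 c=15/8 d=-5/8
S(13/4) = -1001/512

Δ: Δ0=-7, Δ1=-1/2, Δ2=5
row 1: diag=6, rhs=39; c'=1/3, d'=13/2
row 2: denom=6−2·1/3=16/3; d'=(33−2·13/2)/(16/3)=15/4
back: M2=15/4
back: M1=13/2−1/3·15/4=21/4
M: M0=0, M1=21/4, M2=15/4, M3=0
seg 0: a=5, c=M0/2=0, d=(M1−M0)/(6·1)=7/8, b=Δ0−h0·(2M0+M1)/6=-63/8
seg 1: a=-2, c=M1/2=21/8, d=(M2−M1)/(6·2)=-1/8, b=Δ1−h1·(2M1+M2)/6=-21/4
seg 2: a=-3, c=M2/2=15/8, d=(M3−M2)/(6·1)=-5/8, b=Δ2−h2·(2M2+M3)/6=15/4
t_q=13/4 → seg 2, τ=1/4; S=-3+15/4·τ+15/8·τ²+-5/8·τ³=-1001/512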